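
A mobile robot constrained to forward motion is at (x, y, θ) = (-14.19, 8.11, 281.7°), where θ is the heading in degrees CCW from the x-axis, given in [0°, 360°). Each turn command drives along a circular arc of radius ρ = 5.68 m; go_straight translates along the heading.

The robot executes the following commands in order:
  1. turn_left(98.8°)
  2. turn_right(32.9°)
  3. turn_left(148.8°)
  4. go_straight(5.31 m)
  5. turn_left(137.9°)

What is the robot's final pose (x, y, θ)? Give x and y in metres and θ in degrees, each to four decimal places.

(-11.7196, 12.9522, 274.3000°)

set_pose: (x, y, θ) = (-14.1900, 8.1100, 281.7000°), ρ = 5.68
turn_left(98.8°): centre at ρ to the left, rotate +98.8° → (-6.6388, 3.9415, 380.5000° ≡ 20.5000°)
turn_right(32.9°): centre at ρ to the right, rotate −32.9° → (-3.4300, 4.1687, -12.4000° ≡ 347.6000°)
turn_left(148.8°): centre at ρ to the left, rotate +148.8° → (1.7068, 13.8295, 496.4000° ≡ 136.4000°)
go_straight(5.31): x += 5.31·cos θ, y += 5.31·sin θ → (-2.1386, 17.4914, 136.4000°)
turn_left(137.9°): centre at ρ to the left, rotate +137.9° → (-11.7196, 12.9522, 274.3000°)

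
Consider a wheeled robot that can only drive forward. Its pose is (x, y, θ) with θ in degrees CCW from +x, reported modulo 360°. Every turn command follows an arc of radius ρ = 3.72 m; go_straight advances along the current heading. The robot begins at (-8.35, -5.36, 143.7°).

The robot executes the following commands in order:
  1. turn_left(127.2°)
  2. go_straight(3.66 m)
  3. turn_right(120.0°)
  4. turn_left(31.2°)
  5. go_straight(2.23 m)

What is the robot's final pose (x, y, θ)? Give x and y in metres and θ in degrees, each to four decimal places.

set_pose: (x, y, θ) = (-8.3500, -5.3600, 143.7000°), ρ = 3.72
turn_left(127.2°): centre at ρ to the left, rotate +127.2° → (-14.2718, -8.4165, 270.9000°)
go_straight(3.66): x += 3.66·cos θ, y += 3.66·sin θ → (-14.2143, -12.0760, 270.9000°)
turn_right(120.0°): centre at ρ to the right, rotate −120.0° → (-19.7431, -15.3849, 150.9000°)
turn_left(31.2°): centre at ρ to the left, rotate +31.2° → (-21.6885, -14.9178, 182.1000°)
go_straight(2.23): x += 2.23·cos θ, y += 2.23·sin θ → (-23.9170, -14.9995, 182.1000°)

(-23.9170, -14.9995, 182.1000°)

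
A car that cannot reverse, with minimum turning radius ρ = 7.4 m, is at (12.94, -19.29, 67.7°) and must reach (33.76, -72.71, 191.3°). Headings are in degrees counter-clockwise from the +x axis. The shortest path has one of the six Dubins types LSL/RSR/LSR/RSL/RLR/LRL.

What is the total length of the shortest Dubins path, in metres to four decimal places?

75.6601 m

Let ψ = atan2(Δy, Δx) = atan2(-53.42, 20.82) = -68.7071° be the start→goal bearing.
Normalize: d = |goal − start| / ρ = 57.333836/7.4 = 7.747816, α = (θ_start − ψ) mod 360° = 136.4071° = 2.380752 rad, β = (θ_goal − ψ) mod 360° = 260.0071° = 4.537979 rad.
Common terms: sin α = 0.689530, cos α = -0.724257, sin β = -0.984829, cos β = -0.173527, cos(α−β) = -0.553392, d² = 60.028649. Work in radians in the unit-radius frame; every candidate has L = ρ·(t + p + q).
LSL: p² = 2 + d² − 2cos(α−β) + 2d(sin α − sin β) = 89.080688; p = √p² = 9.438257; φ = atan2(cos β − cos α, d + sin α − sin β) = 0.058384 rad; t = (φ − α) mod 2π = 3.960817 rad, q = (β − φ) mod 2π = 4.479595 rad → L = 7.4·(3.960817 + 9.438257 + 4.479595) = 7.4·17.878669 = 132.302150 m
RSR: p² = 2 + d² − 2cos(α−β) + 2d(sin β − sin α) = 37.190175; p = √p² = 6.098375; φ = atan2(cos α − cos β, d − sin α + sin β) = -0.090431 rad; t = (α − φ) mod 2π = 2.471183 rad, q = (φ − β) mod 2π = 1.654775 rad → L = 7.4·(2.471183 + 6.098375 + 1.654775) = 7.4·10.224333 = 75.660065 m
LSR: p² = d² − 2 + 2cos(α−β) + 2d(sin α + sin β) = 52.346022; p = √p² = 7.235055; φ = atan2(−cos α − cos β, d + sin α + sin β) − atan2(−2, p) = 0.389586 rad; t = (φ − α) mod 2π = 4.292019 rad, q = (φ − β) mod 2π = 2.134792 rad → L = 7.4·(4.292019 + 7.235055 + 2.134792) = 7.4·13.661867 = 101.097814 m
RSL: p² = d² − 2 + 2cos(α−β) − 2d(sin α + sin β) = 61.497709; p = √p² = 7.842047; φ = atan2(cos α + cos β, d − sin α − sin β) − atan2(2, p) = -0.360874 rad; t = (α − φ) mod 2π = 2.741626 rad, q = (β − φ) mod 2π = 4.898853 rad → L = 7.4·(2.741626 + 7.842047 + 4.898853) = 7.4·15.482526 = 114.570694 m
RLR: c = (6 − d² + 2cos(α−β) + 2d(sin α − sin β))/8 = -3.648772, |c| > 1 → infeasible
LRL: c = (6 − d² + 2cos(α−β) − 2d(sin α − sin β))/8 = -10.135086, |c| > 1 → infeasible
Shortest: RSR with L = 75.660065 m ≈ 75.6601 m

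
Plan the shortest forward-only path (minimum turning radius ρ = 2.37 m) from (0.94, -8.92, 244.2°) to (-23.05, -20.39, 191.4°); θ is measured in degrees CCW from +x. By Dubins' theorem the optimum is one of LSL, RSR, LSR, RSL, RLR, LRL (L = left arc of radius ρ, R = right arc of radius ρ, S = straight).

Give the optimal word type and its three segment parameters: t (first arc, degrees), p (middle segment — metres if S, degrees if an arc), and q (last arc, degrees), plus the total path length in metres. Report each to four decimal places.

RSR: t = 39.6908°, p = 24.5355 m, q = 13.1092°, L = 26.7195 m

Let ψ = atan2(Δy, Δx) = atan2(-11.47, -23.99) = -154.4468° be the start→goal bearing.
Normalize: d = |goal − start| / ρ = 26.590995/2.37 = 11.219829, α = (θ_start − ψ) mod 360° = 38.6468° = 0.674514 rad, β = (θ_goal − ψ) mod 360° = 345.8468° = 6.036165 rad.
Common terms: sin α = 0.624518, cos α = 0.781011, sin β = -0.244516, cos β = 0.969645, cos(α−β) = 0.604599, d² = 125.884563. Work in radians in the unit-radius frame; every candidate has L = ρ·(t + p + q).
LSL: p² = 2 + d² − 2cos(α−β) + 2d(sin α − sin β) = 146.176172; p = √p² = 12.090334; φ = atan2(cos β − cos α, d + sin α − sin β) = 0.015603 rad; t = (φ − α) mod 2π = 5.624274 rad, q = (β − φ) mod 2π = 6.020563 rad → L = 2.37·(5.624274 + 12.090334 + 6.020563) = 2.37·23.735171 = 56.252354 m
RSR: p² = 2 + d² − 2cos(α−β) + 2d(sin β − sin α) = 107.174557; p = √p² = 10.352515; φ = atan2(cos α − cos β, d − sin α + sin β) = -0.018222 rad; t = (α − φ) mod 2π = 0.692736 rad, q = (φ − β) mod 2π = 0.228798 rad → L = 2.37·(0.692736 + 10.352515 + 0.228798) = 2.37·11.274048 = 26.719495 m
LSR: p² = d² − 2 + 2cos(α−β) + 2d(sin α + sin β) = 133.620880; p = √p² = 11.559450; φ = atan2(−cos α − cos β, d + sin α + sin β) − atan2(−2, p) = 0.021532 rad; t = (φ − α) mod 2π = 5.630204 rad, q = (φ − β) mod 2π = 0.268552 rad → L = 2.37·(5.630204 + 11.559450 + 0.268552) = 2.37·17.458206 = 41.375947 m
RSL: p² = d² − 2 + 2cos(α−β) − 2d(sin α + sin β) = 116.566642; p = √p² = 10.796603; φ = atan2(cos α + cos β, d − sin α − sin β) − atan2(2, p) = -0.023048 rad; t = (α − φ) mod 2π = 0.697561 rad, q = (β − φ) mod 2π = 6.059213 rad → L = 2.37·(0.697561 + 10.796603 + 6.059213) = 2.37·17.553377 = 41.601504 m
RLR: c = (6 − d² + 2cos(α−β) + 2d(sin α − sin β))/8 = -12.396820, |c| > 1 → infeasible
LRL: c = (6 − d² + 2cos(α−β) − 2d(sin α − sin β))/8 = -17.272022, |c| > 1 → infeasible
Shortest: RSR with L = 26.719495 m ≈ 26.7195 m
Convert RSR to answer units (arcs ×180/π): t = 0.692736·180/π = 39.6908°, p = ρ·p = 2.37·10.352515 = 24.5355 m, q = 0.228798·180/π = 13.1092°, L = 26.7195 m.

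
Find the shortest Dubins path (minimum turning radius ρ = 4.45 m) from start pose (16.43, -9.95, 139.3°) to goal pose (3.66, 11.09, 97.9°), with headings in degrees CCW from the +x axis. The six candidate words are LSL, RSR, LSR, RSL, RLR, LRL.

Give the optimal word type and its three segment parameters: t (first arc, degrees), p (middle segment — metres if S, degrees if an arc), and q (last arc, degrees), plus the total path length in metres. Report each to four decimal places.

RSR: t = 17.6559°, p = 21.4700 m, q = 23.7441°, L = 24.6854 m

Let ψ = atan2(Δy, Δx) = atan2(21.04, -12.77) = 121.2552° be the start→goal bearing.
Normalize: d = |goal − start| / ρ = 24.612080/4.45 = 5.530805, α = (θ_start − ψ) mod 360° = 18.0448° = 0.314941 rad, β = (θ_goal − ψ) mod 360° = 336.6448° = 5.875560 rad.
Common terms: sin α = 0.309760, cos α = 0.950815, sin β = -0.396430, cos β = 0.918065, cos(α−β) = 0.750111, d² = 30.589799. Work in radians in the unit-radius frame; every candidate has L = ρ·(t + p + q).
LSL: p² = 2 + d² − 2cos(α−β) + 2d(sin α − sin β) = 38.901183; p = √p² = 6.237081; φ = atan2(cos β − cos α, d + sin α − sin β) = -0.005251 rad; t = (φ − α) mod 2π = 5.962993 rad, q = (β − φ) mod 2π = 5.880811 rad → L = 4.45·(5.962993 + 6.237081 + 5.880811) = 4.45·18.080886 = 80.459941 m
RSR: p² = 2 + d² − 2cos(α−β) + 2d(sin β − sin α) = 23.277972; p = √p² = 4.824725; φ = atan2(cos α − cos β, d − sin α + sin β) = 0.006788 rad; t = (α − φ) mod 2π = 0.308153 rad, q = (φ − β) mod 2π = 0.414413 rad → L = 4.45·(0.308153 + 4.824725 + 0.414413) = 4.45·5.547291 = 24.685446 m
LSR: p² = d² − 2 + 2cos(α−β) + 2d(sin α + sin β) = 29.131315; p = √p² = 5.397343; φ = atan2(−cos α − cos β, d + sin α + sin β) − atan2(−2, p) = 0.024188 rad; t = (φ − α) mod 2π = 5.992432 rad, q = (φ − β) mod 2π = 0.431813 rad → L = 4.45·(5.992432 + 5.397343 + 0.431813) = 4.45·11.821588 = 52.606065 m
RSL: p² = d² − 2 + 2cos(α−β) − 2d(sin α + sin β) = 31.048728; p = √p² = 5.572139; φ = atan2(cos α + cos β, d − sin α − sin β) − atan2(2, p) = -0.023435 rad; t = (α − φ) mod 2π = 0.338376 rad, q = (β − φ) mod 2π = 5.898995 rad → L = 4.45·(0.338376 + 5.572139 + 5.898995) = 4.45·11.809510 = 52.552319 m
RLR: c = (6 − d² + 2cos(α−β) + 2d(sin α − sin β))/8 = -1.909746, |c| > 1 → infeasible
LRL: c = (6 − d² + 2cos(α−β) − 2d(sin α − sin β))/8 = -3.862648, |c| > 1 → infeasible
Shortest: RSR with L = 24.685446 m ≈ 24.6854 m
Convert RSR to answer units (arcs ×180/π): t = 0.308153·180/π = 17.6559°, p = ρ·p = 4.45·4.824725 = 21.4700 m, q = 0.414413·180/π = 23.7441°, L = 24.6854 m.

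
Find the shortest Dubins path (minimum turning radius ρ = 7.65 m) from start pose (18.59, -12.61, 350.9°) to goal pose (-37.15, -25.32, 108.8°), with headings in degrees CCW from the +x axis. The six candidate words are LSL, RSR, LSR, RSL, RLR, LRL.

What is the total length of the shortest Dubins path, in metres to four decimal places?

Let ψ = atan2(Δy, Δx) = atan2(-12.71, -55.74) = -167.1549° be the start→goal bearing.
Normalize: d = |goal − start| / ρ = 57.170724/7.65 = 7.473297, α = (θ_start − ψ) mod 360° = 158.0549° = 2.758578 rad, β = (θ_goal − ψ) mod 360° = 275.9549° = 4.816321 rad.
Common terms: sin α = 0.373719, cos α = -0.927542, sin β = -0.994604, cos β = 0.103745, cos(α−β) = -0.467930, d² = 55.850172. Work in radians in the unit-radius frame; every candidate has L = ρ·(t + p + q).
LSL: p² = 2 + d² − 2cos(α−β) + 2d(sin α − sin β) = 79.237793; p = √p² = 8.901561; φ = atan2(cos β − cos α, d + sin α − sin β) = 0.116115 rad; t = (φ − α) mod 2π = 3.640723 rad, q = (β − φ) mod 2π = 4.700206 rad → L = 7.65·(3.640723 + 8.901561 + 4.700206) = 7.65·17.242490 = 131.905047 m
RSR: p² = 2 + d² − 2cos(α−β) + 2d(sin β − sin α) = 38.334271; p = √p² = 6.191468; φ = atan2(cos α − cos β, d − sin α + sin β) = -0.167346 rad; t = (α − φ) mod 2π = 2.925924 rad, q = (φ − β) mod 2π = 1.299518 rad → L = 7.65·(2.925924 + 6.191468 + 1.299518) = 7.65·10.416910 = 79.689359 m
LSR: p² = d² − 2 + 2cos(α−β) + 2d(sin α + sin β) = 43.634191; p = √p² = 6.605618; φ = atan2(−cos α − cos β, d + sin α + sin β) − atan2(−2, p) = 0.413644 rad; t = (φ − α) mod 2π = 3.938252 rad, q = (φ − β) mod 2π = 1.880509 rad → L = 7.65·(3.938252 + 6.605618 + 1.880509) = 7.65·12.424379 = 95.046496 m
RSL: p² = d² − 2 + 2cos(α−β) − 2d(sin α + sin β) = 62.194435; p = √p² = 7.886345; φ = atan2(cos α + cos β, d − sin α − sin β) − atan2(2, p) = -0.349794 rad; t = (α − φ) mod 2π = 3.108372 rad, q = (β − φ) mod 2π = 5.166115 rad → L = 7.65·(3.108372 + 7.886345 + 5.166115) = 7.65·16.160832 = 123.630361 m
RLR: c = (6 − d² + 2cos(α−β) + 2d(sin α − sin β))/8 = -3.791784, |c| > 1 → infeasible
LRL: c = (6 − d² + 2cos(α−β) − 2d(sin α − sin β))/8 = -8.904724, |c| > 1 → infeasible
Shortest: RSR with L = 79.689359 m ≈ 79.6894 m

79.6894 m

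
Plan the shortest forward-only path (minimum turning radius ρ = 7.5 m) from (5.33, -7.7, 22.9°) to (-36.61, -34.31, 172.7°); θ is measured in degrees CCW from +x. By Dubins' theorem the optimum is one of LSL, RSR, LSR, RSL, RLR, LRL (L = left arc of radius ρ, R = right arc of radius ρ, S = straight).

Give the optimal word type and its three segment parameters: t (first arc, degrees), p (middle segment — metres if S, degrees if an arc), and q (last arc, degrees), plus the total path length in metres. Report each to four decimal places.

Let ψ = atan2(Δy, Δx) = atan2(-26.61, -41.94) = -147.6058° be the start→goal bearing.
Normalize: d = |goal − start| / ρ = 49.669464/7.5 = 6.622595, α = (θ_start − ψ) mod 360° = 170.5058° = 2.975887 rad, β = (θ_goal − ψ) mod 360° = 320.3058° = 5.590390 rad.
Common terms: sin α = 0.164948, cos α = -0.986302, sin β = -0.638690, cos β = 0.769464, cos(α−β) = -0.864275, d² = 43.858768. Work in radians in the unit-radius frame; every candidate has L = ρ·(t + p + q).
LSL: p² = 2 + d² − 2cos(α−β) + 2d(sin α − sin β) = 58.231661; p = √p² = 7.630967; φ = atan2(cos β − cos α, d + sin α − sin β) = 0.232164 rad; t = (φ − α) mod 2π = 3.539462 rad, q = (β − φ) mod 2π = 5.358226 rad → L = 7.5·(3.539462 + 7.630967 + 5.358226) = 7.5·16.528656 = 123.964918 m
RSR: p² = 2 + d² − 2cos(α−β) + 2d(sin β − sin α) = 36.942975; p = √p² = 6.078073; φ = atan2(cos α − cos β, d − sin α + sin β) = -0.293045 rad; t = (α − φ) mod 2π = 3.268932 rad, q = (φ − β) mod 2π = 0.399750 rad → L = 7.5·(3.268932 + 6.078073 + 0.399750) = 7.5·9.746755 = 73.100665 m
LSR: p² = d² − 2 + 2cos(α−β) + 2d(sin α + sin β) = 33.855414; p = √p² = 5.818541; φ = atan2(−cos α − cos β, d + sin α + sin β) − atan2(−2, p) = 0.366327 rad; t = (φ − α) mod 2π = 3.673625 rad, q = (φ − β) mod 2π = 1.059122 rad → L = 7.5·(3.673625 + 5.818541 + 1.059122) = 7.5·10.551288 = 79.134661 m
RSL: p² = d² − 2 + 2cos(α−β) − 2d(sin α + sin β) = 46.405023; p = √p² = 6.812123; φ = atan2(cos α + cos β, d − sin α − sin β) − atan2(2, p) = -0.316116 rad; t = (α − φ) mod 2π = 3.292004 rad, q = (β − φ) mod 2π = 5.906507 rad → L = 7.5·(3.292004 + 6.812123 + 5.906507) = 7.5·16.010634 = 120.079754 m
RLR: c = (6 − d² + 2cos(α−β) + 2d(sin α − sin β))/8 = -3.617872, |c| > 1 → infeasible
LRL: c = (6 − d² + 2cos(α−β) − 2d(sin α − sin β))/8 = -6.278958, |c| > 1 → infeasible
Shortest: RSR with L = 73.100665 m ≈ 73.1007 m
Convert RSR to answer units (arcs ×180/π): t = 3.268932·180/π = 187.2960°, p = ρ·p = 7.5·6.078073 = 45.5855 m, q = 0.399750·180/π = 22.9040°, L = 73.1007 m.

RSR: t = 187.2960°, p = 45.5855 m, q = 22.9040°, L = 73.1007 m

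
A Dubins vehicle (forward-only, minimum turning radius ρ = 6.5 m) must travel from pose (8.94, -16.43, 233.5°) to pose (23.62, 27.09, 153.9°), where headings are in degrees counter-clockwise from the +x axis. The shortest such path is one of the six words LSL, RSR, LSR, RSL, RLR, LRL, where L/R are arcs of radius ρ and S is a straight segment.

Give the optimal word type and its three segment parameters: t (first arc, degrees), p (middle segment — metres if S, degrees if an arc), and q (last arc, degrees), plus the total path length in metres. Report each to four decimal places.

Let ψ = atan2(Δy, Δx) = atan2(43.52, 14.68) = 71.3599° be the start→goal bearing.
Normalize: d = |goal − start| / ρ = 45.929215/6.5 = 7.066033, α = (θ_start − ψ) mod 360° = 162.1401° = 2.829878 rad, β = (θ_goal − ψ) mod 360° = 82.5401° = 1.440596 rad.
Common terms: sin α = 0.306691, cos α = -0.951809, sin β = 0.991536, cos β = 0.129833, cos(α−β) = 0.180519, d² = 49.928824. Work in radians in the unit-radius frame; every candidate has L = ρ·(t + p + q).
LSL: p² = 2 + d² − 2cos(α−β) + 2d(sin α − sin β) = 41.889509; p = √p² = 6.472211; φ = atan2(cos β − cos α, d + sin α − sin β) = 0.167909 rad; t = (φ − α) mod 2π = 3.621216 rad, q = (β − φ) mod 2π = 1.272687 rad → L = 6.5·(3.621216 + 6.472211 + 1.272687) = 6.5·11.366114 = 73.879739 m
RSR: p² = 2 + d² − 2cos(α−β) + 2d(sin β − sin α) = 61.246062; p = √p² = 7.825986; φ = atan2(cos α − cos β, d − sin α + sin β) = -0.138655 rad; t = (α − φ) mod 2π = 2.968534 rad, q = (φ − β) mod 2π = 4.703934 rad → L = 6.5·(2.968534 + 7.825986 + 4.703934) = 6.5·15.498454 = 100.739949 m
LSR: p² = d² − 2 + 2cos(α−β) + 2d(sin α + sin β) = 66.636488; p = √p² = 8.163118; φ = atan2(−cos α − cos β, d + sin α + sin β) − atan2(−2, p) = 0.338229 rad; t = (φ − α) mod 2π = 3.791536 rad, q = (φ − β) mod 2π = 5.180819 rad → L = 6.5·(3.791536 + 8.163118 + 5.180819) = 6.5·17.135472 = 111.380571 m
RSL: p² = d² − 2 + 2cos(α−β) − 2d(sin α + sin β) = 29.943235; p = √p² = 5.472041; φ = atan2(cos α + cos β, d − sin α − sin β) − atan2(2, p) = -0.491969 rad; t = (α − φ) mod 2π = 3.321847 rad, q = (β − φ) mod 2π = 1.932565 rad → L = 6.5·(3.321847 + 5.472041 + 1.932565) = 6.5·10.726454 = 69.721949 m
RLR: c = (6 − d² + 2cos(α−β) + 2d(sin α − sin β))/8 = -6.655758, |c| > 1 → infeasible
LRL: c = (6 − d² + 2cos(α−β) − 2d(sin α − sin β))/8 = -4.236189, |c| > 1 → infeasible
Shortest: RSL with L = 69.721949 m ≈ 69.7219 m
Convert RSL to answer units (arcs ×180/π): t = 3.321847·180/π = 190.3278°, p = ρ·p = 6.5·5.472041 = 35.5683 m, q = 1.932565·180/π = 110.7278°, L = 69.7219 m.

RSL: t = 190.3278°, p = 35.5683 m, q = 110.7278°, L = 69.7219 m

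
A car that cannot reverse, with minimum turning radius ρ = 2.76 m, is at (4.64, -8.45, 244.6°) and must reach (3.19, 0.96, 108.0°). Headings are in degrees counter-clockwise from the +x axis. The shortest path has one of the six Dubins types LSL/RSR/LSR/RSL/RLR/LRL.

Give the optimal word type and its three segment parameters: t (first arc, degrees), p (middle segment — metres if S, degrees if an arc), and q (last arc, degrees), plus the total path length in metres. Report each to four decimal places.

Let ψ = atan2(Δy, Δx) = atan2(9.41, -1.45) = 98.7599° be the start→goal bearing.
Normalize: d = |goal − start| / ρ = 9.521061/2.76 = 3.449660, α = (θ_start − ψ) mod 360° = 145.8401° = 2.545390 rad, β = (θ_goal − ψ) mod 360° = 9.2401° = 0.161270 rad.
Common terms: sin α = 0.561504, cos α = -0.827474, sin β = 0.160572, cos β = 0.987024, cos(α−β) = -0.726575, d² = 11.900152. Work in radians in the unit-radius frame; every candidate has L = ρ·(t + p + q).
LSL: p² = 2 + d² − 2cos(α−β) + 2d(sin α − sin β) = 18.119459; p = √p² = 4.256696; φ = atan2(cos β − cos α, d + sin α − sin β) = 0.440364 rad; t = (φ − α) mod 2π = 4.178160 rad, q = (β − φ) mod 2π = 6.004091 rad → L = 2.76·(4.178160 + 4.256696 + 6.004091) = 2.76·14.438947 = 39.851493 m
RSR: p² = 2 + d² − 2cos(α−β) + 2d(sin β − sin α) = 12.587144; p = √p² = 3.547836; φ = atan2(cos α − cos β, d − sin α + sin β) = -0.536857 rad; t = (α − φ) mod 2π = 3.082247 rad, q = (φ − β) mod 2π = 5.585058 rad → L = 2.76·(3.082247 + 3.547836 + 5.585058) = 2.76·12.215142 = 33.713791 m
LSR: p² = d² − 2 + 2cos(α−β) + 2d(sin α + sin β) = 13.428839; p = √p² = 3.664538; φ = atan2(−cos α − cos β, d + sin α + sin β) − atan2(−2, p) = 0.461364 rad; t = (φ − α) mod 2π = 4.199159 rad, q = (φ − β) mod 2π = 0.300094 rad → L = 2.76·(4.199159 + 3.664538 + 0.300094) = 2.76·8.163791 = 22.532063 m
RSL: p² = d² − 2 + 2cos(α−β) − 2d(sin α + sin β) = 3.465167; p = √p² = 1.861496; φ = atan2(cos α + cos β, d − sin α − sin β) − atan2(2, p) = -0.762822 rad; t = (α − φ) mod 2π = 3.308212 rad, q = (β − φ) mod 2π = 0.924093 rad → L = 2.76·(3.308212 + 1.861496 + 0.924093) = 2.76·6.093801 = 16.818891 m
RLR: c = (6 − d² + 2cos(α−β) + 2d(sin α − sin β))/8 = -0.573393; p = 2π − arccos c = 4.101748 rad; φ = atan2(cos α − cos β, d − sin α + sin β) = -0.536857 rad; t = (α − φ + p/2) mod 2π = 5.133121 rad, q = (α − β − t + p) mod 2π = 1.352746 rad → L = 2.76·(5.133121 + 4.101748 + 1.352746) = 2.76·10.587615 = 29.221818 m
LRL: c = (6 − d² + 2cos(α−β) − 2d(sin α − sin β))/8 = -1.264932, |c| > 1 → infeasible
Shortest: RSL with L = 16.818891 m ≈ 16.8189 m
Convert RSL to answer units (arcs ×180/π): t = 3.308212·180/π = 189.5466°, p = ρ·p = 2.76·1.861496 = 5.1377 m, q = 0.924093·180/π = 52.9466°, L = 16.8189 m.

RSL: t = 189.5466°, p = 5.1377 m, q = 52.9466°, L = 16.8189 m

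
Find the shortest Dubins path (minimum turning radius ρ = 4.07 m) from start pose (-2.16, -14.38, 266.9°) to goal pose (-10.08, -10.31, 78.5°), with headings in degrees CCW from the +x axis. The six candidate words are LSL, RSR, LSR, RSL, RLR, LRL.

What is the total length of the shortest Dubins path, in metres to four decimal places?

Let ψ = atan2(Δy, Δx) = atan2(4.07, -7.92) = 152.8019° be the start→goal bearing.
Normalize: d = |goal − start| / ρ = 8.904566/4.07 = 2.187854, α = (θ_start − ψ) mod 360° = 114.0981° = 1.991388 rad, β = (θ_goal − ψ) mod 360° = 285.6981° = 4.986373 rad.
Common terms: sin α = 0.912848, cos α = -0.408301, sin β = -0.962701, cos β = 0.270569, cos(α−β) = -0.989272, d² = 4.786706. Work in radians in the unit-radius frame; every candidate has L = ρ·(t + p + q).
LSL: p² = 2 + d² − 2cos(α−β) + 2d(sin α − sin β) = 16.972102; p = √p² = 4.119721; φ = atan2(cos β − cos α, d + sin α − sin β) = 0.165540 rad; t = (φ − α) mod 2π = 4.457338 rad, q = (β − φ) mod 2π = 4.820833 rad → L = 4.07·(4.457338 + 4.119721 + 4.820833) = 4.07·13.397891 = 54.529418 m
RSR: p² = 2 + d² − 2cos(α−β) + 2d(sin β − sin α) = 0.558399; p = √p² = 0.747261; φ = atan2(cos α − cos β, d − sin α + sin β) = -1.139626 rad; t = (α − φ) mod 2π = 3.131014 rad, q = (φ − β) mod 2π = 0.157186 rad → L = 4.07·(3.131014 + 0.747261 + 0.157186) = 4.07·4.035461 = 16.424328 m
LSR: p² = d² − 2 + 2cos(α−β) + 2d(sin α + sin β) = 0.590018; p = √p² = 0.768127; φ = atan2(−cos α − cos β, d + sin α + sin β) − atan2(−2, p) = 1.268435 rad; t = (φ − α) mod 2π = 5.560233 rad, q = (φ − β) mod 2π = 2.565248 rad → L = 4.07·(5.560233 + 0.768127 + 2.565248) = 4.07·8.893607 = 36.196980 m
RSL: p² = d² − 2 + 2cos(α−β) − 2d(sin α + sin β) = 1.026303; p = √p² = 1.013066; φ = atan2(cos α + cos β, d − sin α − sin β) − atan2(2, p) = -1.163409 rad; t = (α − φ) mod 2π = 3.154797 rad, q = (β − φ) mod 2π = 6.149782 rad → L = 4.07·(3.154797 + 1.013066 + 6.149782) = 4.07·10.317645 = 41.992814 m
RLR: c = (6 − d² + 2cos(α−β) + 2d(sin α − sin β))/8 = 0.930200; p = 2π − arccos c = 5.907347 rad; φ = atan2(cos α − cos β, d − sin α + sin β) = -1.139626 rad; t = (α − φ + p/2) mod 2π = 6.084687 rad, q = (α − β − t + p) mod 2π = 3.110860 rad → L = 4.07·(6.084687 + 5.907347 + 3.110860) = 4.07·15.102894 = 61.468777 m
LRL: c = (6 − d² + 2cos(α−β) − 2d(sin α − sin β))/8 = -1.121513, |c| > 1 → infeasible
Shortest: RSR with L = 16.424328 m ≈ 16.4243 m

16.4243 m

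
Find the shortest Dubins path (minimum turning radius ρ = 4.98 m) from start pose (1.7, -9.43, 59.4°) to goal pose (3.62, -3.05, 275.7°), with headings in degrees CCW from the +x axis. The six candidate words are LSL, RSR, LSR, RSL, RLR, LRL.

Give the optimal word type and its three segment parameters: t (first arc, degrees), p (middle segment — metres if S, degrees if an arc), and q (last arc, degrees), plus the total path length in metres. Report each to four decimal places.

RLR: t = 74.3244°, p = 291.8652°, q = 1.2408°, L = 31.9361 m

Let ψ = atan2(Δy, Δx) = atan2(6.38, 1.92) = 73.2513° be the start→goal bearing.
Normalize: d = |goal − start| / ρ = 6.662642/4.98 = 1.337880, α = (θ_start − ψ) mod 360° = 346.1487° = 6.041434 rad, β = (θ_goal − ψ) mod 360° = 202.4487° = 3.533396 rad.
Common terms: sin α = -0.239403, cos α = 0.970920, sin β = -0.381856, cos β = -0.924222, cos(α−β) = -0.805928, d² = 1.789923. Work in radians in the unit-radius frame; every candidate has L = ρ·(t + p + q).
LSL: p² = 2 + d² − 2cos(α−β) + 2d(sin α − sin β) = 5.782947; p = √p² = 2.404776; φ = atan2(cos β − cos α, d + sin α − sin β) = -0.907675 rad; t = (φ − α) mod 2π = 5.617262 rad, q = (β − φ) mod 2π = 4.441070 rad → L = 4.98·(5.617262 + 2.404776 + 4.441070) = 4.98·12.463108 = 62.066279 m
RSR: p² = 2 + d² − 2cos(α−β) + 2d(sin β − sin α) = 5.020612; p = √p² = 2.240672; φ = atan2(cos α − cos β, d − sin α + sin β) = 1.008048 rad; t = (α − φ) mod 2π = 5.033386 rad, q = (φ − β) mod 2π = 3.757837 rad → L = 4.98·(5.033386 + 2.240672 + 3.757837) = 4.98·11.031896 = 54.938840 m
LSR: p² = d² − 2 + 2cos(α−β) + 2d(sin α + sin β) = -3.484274 < 0 → infeasible
RSL: p² = d² − 2 + 2cos(α−β) − 2d(sin α + sin β) = -0.159594 < 0 → infeasible
RLR: c = (6 − d² + 2cos(α−β) + 2d(sin α − sin β))/8 = 0.372424; p = 2π − arccos c = 5.094008 rad; φ = atan2(cos α − cos β, d − sin α + sin β) = 1.008048 rad; t = (α − φ + p/2) mod 2π = 1.297205 rad, q = (α − β − t + p) mod 2π = 0.021656 rad → L = 4.98·(1.297205 + 5.094008 + 0.021656) = 4.98·6.412869 = 31.936087 m
LRL: c = (6 − d² + 2cos(α−β) − 2d(sin α − sin β))/8 = 0.277132; p = 2π − arccos c = 4.993197 rad; φ = atan2(cos β − cos α, d + sin α − sin β) = -0.907675 rad; t = (φ − α + p/2) mod 2π = 1.830675 rad, q = (β − α − t + p) mod 2π = 0.654483 rad → L = 4.98·(1.830675 + 4.993197 + 0.654483) = 4.98·7.478355 = 37.242207 m
Shortest: RLR with L = 31.936087 m ≈ 31.9361 m
Convert RLR to answer units (arcs ×180/π): t = 1.297205·180/π = 74.3244°, p = 5.094008·180/π = 291.8652°, q = 0.021656·180/π = 1.2408°, L = 31.9361 m.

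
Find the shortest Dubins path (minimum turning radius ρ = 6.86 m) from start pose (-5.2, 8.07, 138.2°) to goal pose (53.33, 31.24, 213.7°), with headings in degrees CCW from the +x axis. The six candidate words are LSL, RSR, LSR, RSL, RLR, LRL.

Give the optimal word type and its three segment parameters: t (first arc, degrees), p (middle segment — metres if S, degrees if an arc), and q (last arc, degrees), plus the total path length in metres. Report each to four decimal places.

RSR: t = 112.8470°, p = 55.4964 m, q = 171.6530°, L = 89.5595 m

Let ψ = atan2(Δy, Δx) = atan2(23.17, 58.53) = 21.5969° be the start→goal bearing.
Normalize: d = |goal − start| / ρ = 62.949264/6.86 = 9.176278, α = (θ_start − ψ) mod 360° = 116.6031° = 2.035108 rad, β = (θ_goal − ψ) mod 360° = 192.1031° = 3.352832 rad.
Common terms: sin α = 0.894130, cos α = -0.447808, sin β = -0.209672, cos β = -0.977772, cos(α−β) = 0.250380, d² = 84.204069. Work in radians in the unit-radius frame; every candidate has L = ρ·(t + p + q).
LSL: p² = 2 + d² − 2cos(α−β) + 2d(sin α − sin β) = 105.960887; p = √p² = 10.293730; φ = atan2(cos β − cos α, d + sin α − sin β) = -0.051507 rad; t = (φ − α) mod 2π = 4.196570 rad, q = (β − φ) mod 2π = 3.404339 rad → L = 6.86·(4.196570 + 10.293730 + 3.404339) = 6.86·17.894639 = 122.757226 m
RSR: p² = 2 + d² − 2cos(α−β) + 2d(sin β − sin α) = 65.445731; p = √p² = 8.089854; φ = atan2(cos α − cos β, d − sin α + sin β) = 0.065557 rad; t = (α − φ) mod 2π = 1.969551 rad, q = (φ − β) mod 2π = 2.995910 rad → L = 6.86·(1.969551 + 8.089854 + 2.995910) = 6.86·13.055315 = 89.559463 m
LSR: p² = d² − 2 + 2cos(α−β) + 2d(sin α + sin β) = 95.266391; p = √p² = 9.760450; φ = atan2(−cos α − cos β, d + sin α + sin β) − atan2(−2, p) = 0.345687 rad; t = (φ − α) mod 2π = 4.593765 rad, q = (φ − β) mod 2π = 3.276041 rad → L = 6.86·(4.593765 + 9.760450 + 3.276041) = 6.86·17.630256 = 120.943556 m
RSL: p² = d² − 2 + 2cos(α−β) − 2d(sin α + sin β) = 70.143267; p = √p² = 8.375158; φ = atan2(cos α + cos β, d − sin α − sin β) − atan2(2, p) = -0.400737 rad; t = (α − φ) mod 2π = 2.435845 rad, q = (β − φ) mod 2π = 3.753569 rad → L = 6.86·(2.435845 + 8.375158 + 3.753569) = 6.86·14.564572 = 99.912964 m
RLR: c = (6 − d² + 2cos(α−β) + 2d(sin α − sin β))/8 = -7.180716, |c| > 1 → infeasible
LRL: c = (6 − d² + 2cos(α−β) − 2d(sin α − sin β))/8 = -12.245111, |c| > 1 → infeasible
Shortest: RSR with L = 89.559463 m ≈ 89.5595 m
Convert RSR to answer units (arcs ×180/π): t = 1.969551·180/π = 112.8470°, p = ρ·p = 6.86·8.089854 = 55.4964 m, q = 2.995910·180/π = 171.6530°, L = 89.5595 m.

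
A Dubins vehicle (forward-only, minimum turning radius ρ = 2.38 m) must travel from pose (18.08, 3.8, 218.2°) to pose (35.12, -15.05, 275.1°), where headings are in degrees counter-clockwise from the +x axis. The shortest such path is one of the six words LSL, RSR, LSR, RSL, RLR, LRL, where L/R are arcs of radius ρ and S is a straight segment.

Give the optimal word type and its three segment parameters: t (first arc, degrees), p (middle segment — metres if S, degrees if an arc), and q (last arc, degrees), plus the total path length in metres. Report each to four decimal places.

LSR: t = 102.0005°, p = 21.1437 m, q = 45.1005°, L = 27.2541 m

Let ψ = atan2(Δy, Δx) = atan2(-18.85, 17.04) = -47.8871° be the start→goal bearing.
Normalize: d = |goal − start| / ρ = 25.410315/2.38 = 10.676603, α = (θ_start − ψ) mod 360° = 266.0871° = 4.644096 rad, β = (θ_goal − ψ) mod 360° = 322.9871° = 5.637188 rad.
Common terms: sin α = -0.997669, cos α = -0.068240, sin β = -0.601995, cos β = 0.798500, cos(α−β) = 0.546102, d² = 113.989849. Work in radians in the unit-radius frame; every candidate has L = ρ·(t + p + q).
LSL: p² = 2 + d² − 2cos(α−β) + 2d(sin α − sin β) = 106.448738; p = √p² = 10.317400; φ = atan2(cos β − cos α, d + sin α − sin β) = 0.084107 rad; t = (φ − α) mod 2π = 1.723196 rad, q = (β − φ) mod 2π = 5.553081 rad → L = 2.38·(1.723196 + 10.317400 + 5.553081) = 2.38·17.593677 = 41.872952 m
RSR: p² = 2 + d² − 2cos(α−β) + 2d(sin β − sin α) = 123.346552; p = √p² = 11.106149; φ = atan2(cos α − cos β, d − sin α + sin β) = -0.078121 rad; t = (α − φ) mod 2π = 4.722217 rad, q = (φ − β) mod 2π = 0.567876 rad → L = 2.38·(4.722217 + 11.106149 + 0.567876) = 2.38·16.396242 = 39.023057 m
LSR: p² = d² − 2 + 2cos(α−β) + 2d(sin α + sin β) = 78.924100; p = √p² = 8.883924; φ = atan2(−cos α − cos β, d + sin α + sin β) − atan2(−2, p) = 0.141155 rad; t = (φ − α) mod 2π = 1.780244 rad, q = (φ − β) mod 2π = 0.787152 rad → L = 2.38·(1.780244 + 8.883924 + 0.787152) = 2.38·11.451320 = 27.254142 m
RSL: p² = d² − 2 + 2cos(α−β) − 2d(sin α + sin β) = 147.240006; p = √p² = 12.134249; φ = atan2(cos α + cos β, d − sin α − sin β) − atan2(2, p) = -0.103939 rad; t = (α − φ) mod 2π = 4.748034 rad, q = (β − φ) mod 2π = 5.741127 rad → L = 2.38·(4.748034 + 12.134249 + 5.741127) = 2.38·22.623410 = 53.843717 m
RLR: c = (6 − d² + 2cos(α−β) + 2d(sin α − sin β))/8 = -14.418319, |c| > 1 → infeasible
LRL: c = (6 − d² + 2cos(α−β) − 2d(sin α − sin β))/8 = -12.306092, |c| > 1 → infeasible
Shortest: LSR with L = 27.254142 m ≈ 27.2541 m
Convert LSR to answer units (arcs ×180/π): t = 1.780244·180/π = 102.0005°, p = ρ·p = 2.38·8.883924 = 21.1437 m, q = 0.787152·180/π = 45.1005°, L = 27.2541 m.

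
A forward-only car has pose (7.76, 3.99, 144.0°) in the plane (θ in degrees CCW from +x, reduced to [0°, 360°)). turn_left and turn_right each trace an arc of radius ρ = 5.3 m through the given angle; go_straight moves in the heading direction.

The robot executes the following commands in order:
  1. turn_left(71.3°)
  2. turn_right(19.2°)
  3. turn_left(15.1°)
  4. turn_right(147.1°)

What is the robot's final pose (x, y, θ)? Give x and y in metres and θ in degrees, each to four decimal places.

(-8.7998, 9.5509, 64.1000°)

set_pose: (x, y, θ) = (7.7600, 3.9900, 144.0000°), ρ = 5.3
turn_left(71.3°): centre at ρ to the left, rotate +71.3° → (1.5821, 4.0277, 215.3000°)
turn_right(19.2°): centre at ρ to the right, rotate −19.2° → (-0.0108, 3.2611, 196.1000°)
turn_left(15.1°): centre at ρ to the left, rotate +15.1° → (-1.2866, 2.7024, 211.2000°)
turn_right(147.1°): centre at ρ to the right, rotate −147.1° → (-8.7998, 9.5509, 64.1000°)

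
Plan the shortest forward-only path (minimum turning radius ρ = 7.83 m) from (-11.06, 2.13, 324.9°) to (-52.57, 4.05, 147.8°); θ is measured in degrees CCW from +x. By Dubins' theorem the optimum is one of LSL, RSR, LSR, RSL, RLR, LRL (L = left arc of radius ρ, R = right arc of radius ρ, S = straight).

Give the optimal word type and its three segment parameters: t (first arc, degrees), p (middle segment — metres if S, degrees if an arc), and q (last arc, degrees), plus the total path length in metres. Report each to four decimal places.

RSR: t = 169.3825°, p = 36.0793 m, q = 7.7175°, L = 60.2816 m

Let ψ = atan2(Δy, Δx) = atan2(1.92, -41.51) = 177.3517° be the start→goal bearing.
Normalize: d = |goal − start| / ρ = 41.554380/7.83 = 5.307073, α = (θ_start − ψ) mod 360° = 147.5483° = 2.575203 rad, β = (θ_goal − ψ) mod 360° = 330.4483° = 5.767410 rad.
Common terms: sin α = 0.536589, cos α = -0.843844, sin β = -0.493209, cos β = 0.869911, cos(α−β) = -0.998719, d² = 28.165022. Work in radians in the unit-radius frame; every candidate has L = ρ·(t + p + q).
LSL: p² = 2 + d² − 2cos(α−β) + 2d(sin α − sin β) = 43.092888; p = √p² = 6.564517; φ = atan2(cos β − cos α, d + sin α − sin β) = 0.264124 rad; t = (φ − α) mod 2π = 3.972106 rad, q = (β − φ) mod 2π = 5.503287 rad → L = 7.83·(3.972106 + 6.564517 + 5.503287) = 7.83·16.039910 = 125.592494 m
RSR: p² = 2 + d² − 2cos(α−β) + 2d(sin β − sin α) = 21.232033; p = √p² = 4.607823; φ = atan2(cos α − cos β, d − sin α + sin β) = -0.381080 rad; t = (α − φ) mod 2π = 2.956283 rad, q = (φ − β) mod 2π = 0.134695 rad → L = 7.83·(2.956283 + 4.607823 + 0.134695) = 7.83·7.698801 = 60.281613 m
LSR: p² = d² − 2 + 2cos(α−β) + 2d(sin α + sin β) = 24.628022; p = √p² = 4.962663; φ = atan2(−cos α − cos β, d + sin α + sin β) − atan2(−2, p) = 0.378226 rad; t = (φ − α) mod 2π = 4.086208 rad, q = (φ − β) mod 2π = 0.894001 rad → L = 7.83·(4.086208 + 4.962663 + 0.894001) = 7.83·9.942872 = 77.852691 m
RSL: p² = d² − 2 + 2cos(α−β) − 2d(sin α + sin β) = 23.707144; p = √p² = 4.868998; φ = atan2(cos α + cos β, d − sin α − sin β) − atan2(2, p) = -0.384797 rad; t = (α − φ) mod 2π = 2.960000 rad, q = (β − φ) mod 2π = 6.152208 rad → L = 7.83·(2.960000 + 4.868998 + 6.152208) = 7.83·13.981206 = 109.472845 m
RLR: c = (6 − d² + 2cos(α−β) + 2d(sin α − sin β))/8 = -1.654004, |c| > 1 → infeasible
LRL: c = (6 − d² + 2cos(α−β) − 2d(sin α − sin β))/8 = -4.386611, |c| > 1 → infeasible
Shortest: RSR with L = 60.281613 m ≈ 60.2816 m
Convert RSR to answer units (arcs ×180/π): t = 2.956283·180/π = 169.3825°, p = ρ·p = 7.83·4.607823 = 36.0793 m, q = 0.134695·180/π = 7.7175°, L = 60.2816 m.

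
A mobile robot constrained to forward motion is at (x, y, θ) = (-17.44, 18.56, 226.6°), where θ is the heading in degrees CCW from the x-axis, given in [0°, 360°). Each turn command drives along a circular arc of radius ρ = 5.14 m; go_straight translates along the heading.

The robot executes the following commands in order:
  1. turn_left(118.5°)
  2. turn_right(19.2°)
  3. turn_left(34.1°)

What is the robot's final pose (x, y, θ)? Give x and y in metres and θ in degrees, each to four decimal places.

(-10.5854, 8.4665, 0.0000°)

set_pose: (x, y, θ) = (-17.4400, 18.5600, 226.6000°), ρ = 5.14
turn_left(118.5°): centre at ρ to the left, rotate +118.5° → (-15.0271, 10.0612, 345.1000°)
turn_right(19.2°): centre at ρ to the right, rotate −19.2° → (-13.4670, 9.3503, 325.9000°)
turn_left(34.1°): centre at ρ to the left, rotate +34.1° → (-10.5854, 8.4665, 360.0000° ≡ 0.0000°)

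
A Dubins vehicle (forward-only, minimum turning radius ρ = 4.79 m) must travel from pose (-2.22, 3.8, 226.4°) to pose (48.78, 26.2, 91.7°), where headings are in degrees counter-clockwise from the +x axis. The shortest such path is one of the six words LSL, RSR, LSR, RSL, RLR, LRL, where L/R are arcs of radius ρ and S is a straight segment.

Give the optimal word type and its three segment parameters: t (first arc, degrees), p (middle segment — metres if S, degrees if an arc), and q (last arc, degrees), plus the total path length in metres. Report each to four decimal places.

Let ψ = atan2(Δy, Δx) = atan2(22.40, 51.00) = 23.7118° be the start→goal bearing.
Normalize: d = |goal − start| / ρ = 55.702424/4.79 = 11.628898, α = (θ_start − ψ) mod 360° = 202.6882° = 3.537576 rad, β = (θ_goal − ψ) mod 360° = 67.9882° = 1.186617 rad.
Common terms: sin α = -0.385715, cos α = -0.922618, sin β = 0.927106, cos β = 0.374798, cos(α−β) = -0.703395, d² = 135.231280. Work in radians in the unit-radius frame; every candidate has L = ρ·(t + p + q).
LSL: p² = 2 + d² − 2cos(α−β) + 2d(sin α − sin β) = 108.104723; p = √p² = 10.397342; φ = atan2(cos β − cos α, d + sin α − sin β) = 0.125110 rad; t = (φ − α) mod 2π = 2.870719 rad, q = (β − φ) mod 2π = 1.061508 rad → L = 4.79·(2.870719 + 10.397342 + 1.061508) = 4.79·14.329569 = 68.638635 m
RSR: p² = 2 + d² − 2cos(α−β) + 2d(sin β − sin α) = 169.171415; p = √p² = 13.006591; φ = atan2(cos α − cos β, d − sin α + sin β) = -0.099917 rad; t = (α − φ) mod 2π = 3.637493 rad, q = (φ − β) mod 2π = 4.996651 rad → L = 4.79·(3.637493 + 13.006591 + 4.996651) = 4.79·21.640735 = 103.659121 m
LSR: p² = d² − 2 + 2cos(α−β) + 2d(sin α + sin β) = 144.416052; p = √p² = 12.017323; φ = atan2(−cos α − cos β, d + sin α + sin β) − atan2(−2, p) = 0.209897 rad; t = (φ − α) mod 2π = 2.955507 rad, q = (φ − β) mod 2π = 5.306465 rad → L = 4.79·(2.955507 + 12.017323 + 5.306465) = 4.79·20.279295 = 97.137824 m
RSL: p² = d² − 2 + 2cos(α−β) − 2d(sin α + sin β) = 119.232929; p = √p² = 10.919383; φ = atan2(cos α + cos β, d − sin α − sin β) − atan2(2, p) = -0.230521 rad; t = (α − φ) mod 2π = 3.768097 rad, q = (β − φ) mod 2π = 1.417139 rad → L = 4.79·(3.768097 + 10.919383 + 1.417139) = 4.79·16.104619 = 77.141123 m
RLR: c = (6 − d² + 2cos(α−β) + 2d(sin α − sin β))/8 = -20.146427, |c| > 1 → infeasible
LRL: c = (6 − d² + 2cos(α−β) − 2d(sin α − sin β))/8 = -12.513090, |c| > 1 → infeasible
Shortest: LSL with L = 68.638635 m ≈ 68.6386 m
Convert LSL to answer units (arcs ×180/π): t = 2.870719·180/π = 164.4801°, p = ρ·p = 4.79·10.397342 = 49.8033 m, q = 1.061508·180/π = 60.8199°, L = 68.6386 m.

LSL: t = 164.4801°, p = 49.8033 m, q = 60.8199°, L = 68.6386 m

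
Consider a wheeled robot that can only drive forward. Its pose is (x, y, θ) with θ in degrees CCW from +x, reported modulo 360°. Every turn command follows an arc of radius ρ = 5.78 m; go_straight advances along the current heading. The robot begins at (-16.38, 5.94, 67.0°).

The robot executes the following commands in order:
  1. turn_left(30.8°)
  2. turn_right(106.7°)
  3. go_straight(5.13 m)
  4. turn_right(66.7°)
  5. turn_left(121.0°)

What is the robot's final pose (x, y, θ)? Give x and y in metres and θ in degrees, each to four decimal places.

(10.1331, 7.7900, 45.4000°)

set_pose: (x, y, θ) = (-16.3800, 5.9400, 67.0000°), ρ = 5.78
turn_left(30.8°): centre at ρ to the left, rotate +30.8° → (-15.9740, 8.9829, 97.8000°)
turn_right(106.7°): centre at ρ to the right, rotate −106.7° → (-9.3532, 15.4777, -8.9000° ≡ 351.1000°)
go_straight(5.13): x += 5.13·cos θ, y += 5.13·sin θ → (-4.2850, 14.6840, 351.1000°)
turn_right(66.7°): centre at ρ to the right, rotate −66.7° → (0.4192, 10.4111, 284.4000°)
turn_left(121.0°): centre at ρ to the left, rotate +121.0° → (10.1331, 7.7900, 405.4000° ≡ 45.4000°)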